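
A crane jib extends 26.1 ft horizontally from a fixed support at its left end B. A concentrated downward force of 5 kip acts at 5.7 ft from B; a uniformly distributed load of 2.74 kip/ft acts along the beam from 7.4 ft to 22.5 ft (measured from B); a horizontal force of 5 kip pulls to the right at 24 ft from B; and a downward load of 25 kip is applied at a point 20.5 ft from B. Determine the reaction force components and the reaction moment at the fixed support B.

B_x = -5.000 kip, B_y = 71.37 kip, M_B = 1160 kip·ft

Resultant of the distributed load: 2.74 × 15.1 = 41.374 kip at 14.95 ft from B.
ΣF_x = 0: B_x + 5 = 0 → B_x = -5.000 kip.
ΣF_y = 0: B_y − 5 − 2.74·15.1 − 25 = 0 → B_y = 71.37 kip.
ΣM about B: M_B − 5·5.7 − (2.74·15.1)·14.95 − 25·20.5 = 0 → M_B = 1160 kip·ft.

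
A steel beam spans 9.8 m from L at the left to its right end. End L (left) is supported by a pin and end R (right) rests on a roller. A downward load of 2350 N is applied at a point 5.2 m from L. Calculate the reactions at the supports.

L_x = 0, L_y = 1103 N, R_y = 1247 N

Taking moments about L: R_y·9.8 − 2350·5.2 = 0 → R_y = 12220/9.8 = 1246.94 ≈ 1247 N.
ΣF_y = 0: L_y + 1246.94 − 2350 = 0 → L_y = 1103 N.
ΣF_x = 0: no horizontal applied forces, so L_x = 0.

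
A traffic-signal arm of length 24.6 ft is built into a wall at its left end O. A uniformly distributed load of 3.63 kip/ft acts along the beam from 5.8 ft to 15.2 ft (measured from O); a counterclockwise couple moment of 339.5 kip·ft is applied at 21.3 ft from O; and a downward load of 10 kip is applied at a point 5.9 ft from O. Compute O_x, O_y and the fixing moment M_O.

O_x = 0, O_y = 44.12 kip, M_O = 77.78 kip·ft

Resultant of the distributed load: 3.63 × 9.4 = 34.122 kip at 10.5 ft from O.
ΣF_x = 0: O_x = 0.
ΣF_y = 0: O_y − 3.63·9.4 − 10 = 0 → O_y = 44.12 kip.
ΣM about O: M_O − (3.63·9.4)·10.5 + 339.5 − 10·5.9 = 0 → M_O = 77.78 kip·ft.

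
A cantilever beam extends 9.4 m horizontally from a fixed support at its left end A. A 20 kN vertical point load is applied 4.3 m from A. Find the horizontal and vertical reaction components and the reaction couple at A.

ΣF_x = 0: A_x = 0.
ΣF_y = 0: A_y − 20 = 0 → A_y = 20.00 kN.
ΣM about A: M_A − 20·4.3 = 0 → M_A = 86.00 kN·m.

A_x = 0, A_y = 20.00 kN, M_A = 86.00 kN·m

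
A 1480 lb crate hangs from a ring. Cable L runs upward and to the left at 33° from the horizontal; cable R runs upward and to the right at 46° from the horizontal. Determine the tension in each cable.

ΣF_x = 0: −T_L·cos33° + T_R·cos46° = 0 → T_R = 1.20731·T_L.
ΣF_y = 0: T_L·sin33° + T_R·sin46° = 1480.
Substitute: T_L·(0.544639 + 1.20731·0.71934) = 1480 → T_L = 1047.34 ≈ 1047 lb.
Then T_R = 1.20731 × 1047.34 = 1264 lb.

T_L = 1047 lb, T_R = 1264 lb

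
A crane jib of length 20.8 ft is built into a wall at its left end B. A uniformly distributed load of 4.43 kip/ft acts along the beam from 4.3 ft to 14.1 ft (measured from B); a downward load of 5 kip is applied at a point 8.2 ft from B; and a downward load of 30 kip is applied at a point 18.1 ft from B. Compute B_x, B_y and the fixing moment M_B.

B_x = 0, B_y = 78.41 kip, M_B = 983.4 kip·ft

Resultant of the distributed load: 4.43 × 9.8 = 43.414 kip at 9.2 ft from B.
ΣF_x = 0: B_x = 0.
ΣF_y = 0: B_y − 4.43·9.8 − 5 − 30 = 0 → B_y = 78.41 kip.
ΣM about B: M_B − (4.43·9.8)·9.2 − 5·8.2 − 30·18.1 = 0 → M_B = 983.4 kip·ft.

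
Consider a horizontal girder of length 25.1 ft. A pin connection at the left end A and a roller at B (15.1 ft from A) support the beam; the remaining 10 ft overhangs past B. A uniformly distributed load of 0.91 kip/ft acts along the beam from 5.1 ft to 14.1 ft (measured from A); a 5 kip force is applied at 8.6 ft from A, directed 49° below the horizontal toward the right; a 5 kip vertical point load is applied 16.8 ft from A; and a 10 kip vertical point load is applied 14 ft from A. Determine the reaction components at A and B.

A_x = -3.280 kip, A_y = 4.773 kip, B_y = 22.19 kip

Resultant of the distributed load: 0.91 × 9 = 8.19 kip at 9.6 ft from A.
Moments about A: B_y·15.1 − (0.91·9)·9.6 − 5·sin49°·8.6 − 5·16.8 − 10·14 = 0 → B_y = 335.077/15.1 = 22.1905 ≈ 22.19 kip.
ΣF_y = 0: A_y + 22.1905 − 0.91·9 − 5·sin49° − 5 − 10 = 0 → A_y = 4.773 kip.
ΣF_x = 0: A_x + 5·cos49° = 0 → A_x = -3.280 kip.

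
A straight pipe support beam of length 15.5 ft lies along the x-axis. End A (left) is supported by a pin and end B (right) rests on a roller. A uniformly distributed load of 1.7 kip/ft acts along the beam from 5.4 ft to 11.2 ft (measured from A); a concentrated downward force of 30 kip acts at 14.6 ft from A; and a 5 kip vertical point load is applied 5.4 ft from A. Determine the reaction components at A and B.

Resultant of the distributed load: 1.7 × 5.8 = 9.86 kip at 8.3 ft from A.
Taking moments about A: B_y·15.5 − (1.7·5.8)·8.3 − 30·14.6 − 5·5.4 = 0 → B_y = 546.838/15.5 = 35.2799 ≈ 35.28 kip.
ΣF_y = 0: A_y + 35.2799 − 1.7·5.8 − 30 − 5 = 0 → A_y = 9.580 kip.
ΣF_x = 0: no horizontal applied forces, so A_x = 0.

A_x = 0, A_y = 9.580 kip, B_y = 35.28 kip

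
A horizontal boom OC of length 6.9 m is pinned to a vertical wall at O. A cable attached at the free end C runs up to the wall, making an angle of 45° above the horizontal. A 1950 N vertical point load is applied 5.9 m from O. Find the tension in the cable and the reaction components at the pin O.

ΣM about O: T·sin45°·6.9 − 1950·5.9 = 0 → T = 11505/(6.9·0.707107) = 2358.05 ≈ 2358 N.
ΣF_x = 0: O_x − T·cos45° = 0 → O_x = 2358.05 × 0.707107 = 1667 N.
ΣF_y = 0: O_y + T·sin45° − 1950 = 0 → O_y = 1950 − 2358.05 × 0.707107 = 282.6 N.

T = 2358 N, O_x = 1667 N, O_y = 282.6 N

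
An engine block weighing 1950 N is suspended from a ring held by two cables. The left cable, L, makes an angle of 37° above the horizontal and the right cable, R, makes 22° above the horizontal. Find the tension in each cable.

T_L = 2109 N, T_R = 1817 N

ΣF_x = 0: −T_L·cos37° + T_R·cos22° = 0 → T_R = 0.861356·T_L.
ΣF_y = 0: T_L·sin37° + T_R·sin22° = 1950.
Substitute: T_L·(0.601815 + 0.861356·0.374607) = 1950 → T_L = 2109.28 ≈ 2109 N.
Then T_R = 0.861356 × 2109.28 = 1817 N.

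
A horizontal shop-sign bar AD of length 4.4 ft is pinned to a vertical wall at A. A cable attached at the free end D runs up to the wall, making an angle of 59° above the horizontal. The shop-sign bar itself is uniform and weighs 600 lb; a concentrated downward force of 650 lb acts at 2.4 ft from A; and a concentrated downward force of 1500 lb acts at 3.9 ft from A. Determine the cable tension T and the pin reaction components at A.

ΣM about A: T·sin59°·4.4 − 600·2.2 − 650·2.4 − 1500·3.9 = 0 → T = 8730/(4.4·0.857167) = 2314.71 ≈ 2315 lb.
ΣF_x = 0: A_x − T·cos59° = 0 → A_x = 2314.71 × 0.515038 = 1192 lb.
ΣF_y = 0: A_y + T·sin59° − 600 − 650 − 1500 = 0 → A_y = 2750 − 2314.71 × 0.857167 = 765.9 lb.

T = 2315 lb, A_x = 1192 lb, A_y = 765.9 lb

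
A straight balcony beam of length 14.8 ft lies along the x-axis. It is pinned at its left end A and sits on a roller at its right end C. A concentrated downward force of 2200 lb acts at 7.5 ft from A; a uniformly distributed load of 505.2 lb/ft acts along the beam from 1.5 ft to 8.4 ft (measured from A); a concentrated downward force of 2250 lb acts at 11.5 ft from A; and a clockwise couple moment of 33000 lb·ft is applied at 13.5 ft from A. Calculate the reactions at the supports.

A_x = 0, A_y = 1677 lb, C_y = 6259 lb

Resultant of the distributed load: 505.2 × 6.9 = 3485.88 lb at 4.95 ft from A.
Moments about A: C_y·14.8 − 2200·7.5 − (505.2·6.9)·4.95 − 2250·11.5 − 33000 = 0 → C_y = 92630.106/14.8 = 6258.79 ≈ 6259 lb.
ΣF_y = 0: A_y + 6258.79 − 2200 − 505.2·6.9 − 2250 = 0 → A_y = 1677 lb.
ΣF_x = 0: no horizontal applied forces, so A_x = 0.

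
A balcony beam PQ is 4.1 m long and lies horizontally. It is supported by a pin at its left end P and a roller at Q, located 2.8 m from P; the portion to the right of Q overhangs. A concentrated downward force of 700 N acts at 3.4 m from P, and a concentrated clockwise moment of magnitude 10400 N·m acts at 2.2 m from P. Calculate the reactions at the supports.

P_x = 0, P_y = -3864 N, Q_y = 4564 N

ΣM about P: Q_y·2.8 − 700·3.4 − 10400 = 0 → Q_y = 12780/2.8 = 4564.29 ≈ 4564 N.
ΣF_y = 0: P_y + 4564.29 − 700 = 0 → P_y = -3864 N.
ΣF_x = 0: no horizontal applied forces, so P_x = 0.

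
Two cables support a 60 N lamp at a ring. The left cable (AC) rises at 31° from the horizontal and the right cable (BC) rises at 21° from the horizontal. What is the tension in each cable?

T_AC = 71.08 N, T_BC = 65.27 N

ΣF_x = 0: −T_AC·cos31° + T_BC·cos21° = 0 → T_BC = 0.91815·T_AC.
ΣF_y = 0: T_AC·sin31° + T_BC·sin21° = 60.
Substitute: T_AC·(0.515038 + 0.91815·0.358368) = 60 → T_AC = 71.0839 ≈ 71.08 N.
Then T_BC = 0.91815 × 71.0839 = 65.27 N.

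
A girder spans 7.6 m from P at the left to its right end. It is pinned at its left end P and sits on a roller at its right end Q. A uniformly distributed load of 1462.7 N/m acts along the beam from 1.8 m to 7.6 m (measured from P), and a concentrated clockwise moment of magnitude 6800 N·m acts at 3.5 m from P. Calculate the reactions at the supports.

Resultant of the distributed load: 1462.7 × 5.8 = 8483.66 N at 4.7 m from P.
Taking moments about P: Q_y·7.6 − (1462.7·5.8)·4.7 − 6800 = 0 → Q_y = 46673.202/7.6 = 6141.21 ≈ 6141 N.
ΣF_y = 0: P_y + 6141.21 − 1462.7·5.8 = 0 → P_y = 2342 N.
ΣF_x = 0: no horizontal applied forces, so P_x = 0.

P_x = 0, P_y = 2342 N, Q_y = 6141 N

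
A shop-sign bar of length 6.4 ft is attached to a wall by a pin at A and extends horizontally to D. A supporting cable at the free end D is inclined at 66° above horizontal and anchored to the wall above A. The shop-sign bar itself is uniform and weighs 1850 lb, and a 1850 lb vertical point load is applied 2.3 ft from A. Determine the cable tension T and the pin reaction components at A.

T = 1740 lb, A_x = 707.8 lb, A_y = 2110 lb

ΣM about A: T·sin66°·6.4 − 1850·3.2 − 1850·2.3 = 0 → T = 10175/(6.4·0.913545) = 1740.3 ≈ 1740 lb.
ΣF_x = 0: A_x − T·cos66° = 0 → A_x = 1740.3 × 0.406737 = 707.8 lb.
ΣF_y = 0: A_y + T·sin66° − 1850 − 1850 = 0 → A_y = 3700 − 1740.3 × 0.913545 = 2110 lb.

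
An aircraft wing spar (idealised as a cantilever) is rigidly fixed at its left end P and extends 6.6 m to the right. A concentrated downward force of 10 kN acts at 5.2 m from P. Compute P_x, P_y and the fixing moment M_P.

ΣF_x = 0: P_x = 0.
ΣF_y = 0: P_y − 10 = 0 → P_y = 10.00 kN.
ΣM about P: M_P − 10·5.2 = 0 → M_P = 52.00 kN·m.

P_x = 0, P_y = 10.00 kN, M_P = 52.00 kN·m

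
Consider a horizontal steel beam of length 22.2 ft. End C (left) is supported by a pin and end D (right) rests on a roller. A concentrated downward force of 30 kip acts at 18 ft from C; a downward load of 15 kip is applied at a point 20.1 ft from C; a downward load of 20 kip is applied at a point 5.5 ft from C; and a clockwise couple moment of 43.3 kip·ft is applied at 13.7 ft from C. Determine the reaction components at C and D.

C_x = 0, C_y = 20.19 kip, D_y = 44.81 kip

ΣM about C: D_y·22.2 − 30·18 − 15·20.1 − 20·5.5 − 43.3 = 0 → D_y = 994.8/22.2 = 44.8108 ≈ 44.81 kip.
ΣF_y = 0: C_y + 44.8108 − 30 − 15 − 20 = 0 → C_y = 20.19 kip.
ΣF_x = 0: no horizontal applied forces, so C_x = 0.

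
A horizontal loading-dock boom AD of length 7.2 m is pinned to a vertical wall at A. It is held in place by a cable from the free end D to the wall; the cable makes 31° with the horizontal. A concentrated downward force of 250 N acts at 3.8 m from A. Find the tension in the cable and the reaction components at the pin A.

ΣM about A: T·sin31°·7.2 − 250·3.8 = 0 → T = 950/(7.2·0.515038) = 256.184 ≈ 256.2 N.
ΣF_x = 0: A_x − T·cos31° = 0 → A_x = 256.184 × 0.857167 = 219.6 N.
ΣF_y = 0: A_y + T·sin31° − 250 = 0 → A_y = 250 − 256.184 × 0.515038 = 118.1 N.

T = 256.2 N, A_x = 219.6 N, A_y = 118.1 N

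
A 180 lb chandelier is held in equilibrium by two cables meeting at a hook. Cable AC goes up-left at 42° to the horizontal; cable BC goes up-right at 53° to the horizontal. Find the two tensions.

T_AC = 108.7 lb, T_BC = 134.3 lb

ΣF_x = 0: −T_AC·cos42° + T_BC·cos53° = 0 → T_BC = 1.23484·T_AC.
ΣF_y = 0: T_AC·sin42° + T_BC·sin53° = 180.
Substitute: T_AC·(0.669131 + 1.23484·0.798636) = 180 → T_AC = 108.74 ≈ 108.7 lb.
Then T_BC = 1.23484 × 108.74 = 134.3 lb.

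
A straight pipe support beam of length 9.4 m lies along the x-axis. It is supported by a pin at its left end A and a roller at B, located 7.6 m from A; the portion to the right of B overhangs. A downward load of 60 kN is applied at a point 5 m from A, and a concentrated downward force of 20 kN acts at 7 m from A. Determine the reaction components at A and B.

A_x = 0, A_y = 22.11 kN, B_y = 57.89 kN

ΣM about A: B_y·7.6 − 60·5 − 20·7 = 0 → B_y = 440/7.6 = 57.8947 ≈ 57.89 kN.
ΣF_y = 0: A_y + 57.8947 − 60 − 20 = 0 → A_y = 22.11 kN.
ΣF_x = 0: no horizontal applied forces, so A_x = 0.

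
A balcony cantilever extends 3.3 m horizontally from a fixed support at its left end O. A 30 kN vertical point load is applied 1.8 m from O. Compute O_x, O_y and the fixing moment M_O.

ΣF_x = 0: O_x = 0.
ΣF_y = 0: O_y − 30 = 0 → O_y = 30.00 kN.
ΣM about O: M_O − 30·1.8 = 0 → M_O = 54.00 kN·m.

O_x = 0, O_y = 30.00 kN, M_O = 54.00 kN·m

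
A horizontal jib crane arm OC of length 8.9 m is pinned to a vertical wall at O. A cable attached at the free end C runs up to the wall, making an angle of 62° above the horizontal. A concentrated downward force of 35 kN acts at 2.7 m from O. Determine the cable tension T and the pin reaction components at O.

ΣM about O: T·sin62°·8.9 − 35·2.7 = 0 → T = 94.5/(8.9·0.882948) = 12.0256 ≈ 12.03 kN.
ΣF_x = 0: O_x − T·cos62° = 0 → O_x = 12.0256 × 0.469472 = 5.646 kN.
ΣF_y = 0: O_y + T·sin62° − 35 = 0 → O_y = 35 − 12.0256 × 0.882948 = 24.38 kN.

T = 12.03 kN, O_x = 5.646 kN, O_y = 24.38 kN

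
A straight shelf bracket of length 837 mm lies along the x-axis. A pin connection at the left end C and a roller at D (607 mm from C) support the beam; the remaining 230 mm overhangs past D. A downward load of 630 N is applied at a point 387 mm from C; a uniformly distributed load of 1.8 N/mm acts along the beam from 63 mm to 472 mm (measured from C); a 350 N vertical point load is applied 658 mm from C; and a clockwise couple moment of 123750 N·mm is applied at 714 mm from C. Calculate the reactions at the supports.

Resultant of the distributed load: 1.8 × 409 = 736.2 N at 267.5 mm from C.
Taking moments about C: D_y·607 − 630·387 − (1.8·409)·267.5 − 350·658 − 123750 = 0 → D_y = 794793.5/607 = 1309.38 ≈ 1309 N.
ΣF_y = 0: C_y + 1309.38 − 630 − 1.8·409 − 350 = 0 → C_y = 406.8 N.
ΣF_x = 0: no horizontal applied forces, so C_x = 0.

C_x = 0, C_y = 406.8 N, D_y = 1309 N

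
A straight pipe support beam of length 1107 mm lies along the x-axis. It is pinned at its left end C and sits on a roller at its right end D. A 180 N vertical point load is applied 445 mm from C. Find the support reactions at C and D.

Taking moments about C: D_y·1107 − 180·445 = 0 → D_y = 80100/1107 = 72.3577 ≈ 72.36 N.
ΣF_y = 0: C_y + 72.3577 − 180 = 0 → C_y = 107.6 N.
ΣF_x = 0: no horizontal applied forces, so C_x = 0.

C_x = 0, C_y = 107.6 N, D_y = 72.36 N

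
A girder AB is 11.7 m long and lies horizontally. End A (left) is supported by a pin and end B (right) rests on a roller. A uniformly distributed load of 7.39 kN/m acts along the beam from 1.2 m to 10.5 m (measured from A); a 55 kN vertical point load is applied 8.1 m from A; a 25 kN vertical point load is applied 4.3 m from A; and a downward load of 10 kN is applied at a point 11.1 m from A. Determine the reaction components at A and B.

Resultant of the distributed load: 7.39 × 9.3 = 68.727 kN at 5.85 m from A.
Taking moments about A: B_y·11.7 − (7.39·9.3)·5.85 − 55·8.1 − 25·4.3 − 10·11.1 = 0 → B_y = 1066.05295/11.7 = 91.1156 ≈ 91.12 kN.
ΣF_y = 0: A_y + 91.1156 − 7.39·9.3 − 55 − 25 − 10 = 0 → A_y = 67.61 kN.
ΣF_x = 0: no horizontal applied forces, so A_x = 0.

A_x = 0, A_y = 67.61 kN, B_y = 91.12 kN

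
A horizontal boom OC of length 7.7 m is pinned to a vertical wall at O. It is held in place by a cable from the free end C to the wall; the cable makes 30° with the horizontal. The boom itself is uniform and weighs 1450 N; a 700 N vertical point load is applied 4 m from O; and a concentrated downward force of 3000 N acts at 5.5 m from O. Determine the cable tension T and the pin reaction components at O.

T = 6463 N, O_x = 5597 N, O_y = 1919 N

ΣM about O: T·sin30°·7.7 − 1450·3.85 − 700·4 − 3000·5.5 = 0 → T = 24882.5/(7.7·0.5) = 6462.99 ≈ 6463 N.
ΣF_x = 0: O_x − T·cos30° = 0 → O_x = 6462.99 × 0.866025 = 5597 N.
ΣF_y = 0: O_y + T·sin30° − 1450 − 700 − 3000 = 0 → O_y = 5150 − 6462.99 × 0.5 = 1919 N.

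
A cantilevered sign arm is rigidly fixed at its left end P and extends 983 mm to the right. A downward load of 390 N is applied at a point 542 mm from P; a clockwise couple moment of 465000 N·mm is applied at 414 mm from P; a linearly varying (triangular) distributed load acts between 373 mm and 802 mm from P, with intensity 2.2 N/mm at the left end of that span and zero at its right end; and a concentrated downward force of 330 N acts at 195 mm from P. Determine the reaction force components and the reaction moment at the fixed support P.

Resultant of the triangular load: ½ × 2.2 × 429 = 471.9 N, acting at 516 mm from P (one-third of the span from the peak).
ΣF_x = 0: P_x = 0.
ΣF_y = 0: P_y − 390 − ½·2.2·429 − 330 = 0 → P_y = 1192 N.
ΣM about P: M_P − 390·542 − 465000 − (½·2.2·429)·516 − 330·195 = 0 → M_P = 984200 N·mm.

P_x = 0, P_y = 1192 N, M_P = 984200 N·mm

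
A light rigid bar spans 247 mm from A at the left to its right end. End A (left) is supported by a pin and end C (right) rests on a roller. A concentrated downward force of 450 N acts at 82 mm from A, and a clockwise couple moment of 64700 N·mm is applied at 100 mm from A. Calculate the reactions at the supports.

Taking moments about A: C_y·247 − 450·82 − 64700 = 0 → C_y = 101600/247 = 411.336 ≈ 411.3 N.
ΣF_y = 0: A_y + 411.336 − 450 = 0 → A_y = 38.66 N.
ΣF_x = 0: no horizontal applied forces, so A_x = 0.

A_x = 0, A_y = 38.66 N, C_y = 411.3 N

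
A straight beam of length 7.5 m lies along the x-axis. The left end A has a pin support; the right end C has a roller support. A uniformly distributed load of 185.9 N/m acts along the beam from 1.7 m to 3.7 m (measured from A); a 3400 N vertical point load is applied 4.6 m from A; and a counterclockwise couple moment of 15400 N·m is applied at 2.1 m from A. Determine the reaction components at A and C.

A_x = 0, A_y = 3606 N, C_y = 165.8 N

Resultant of the distributed load: 185.9 × 2 = 371.8 N at 2.7 m from A.
Taking moments about A: C_y·7.5 − (185.9·2)·2.7 − 3400·4.6 + 15400 = 0 → C_y = 1243.86/7.5 = 165.848 ≈ 165.8 N.
ΣF_y = 0: A_y + 165.848 − 185.9·2 − 3400 = 0 → A_y = 3606 N.
ΣF_x = 0: no horizontal applied forces, so A_x = 0.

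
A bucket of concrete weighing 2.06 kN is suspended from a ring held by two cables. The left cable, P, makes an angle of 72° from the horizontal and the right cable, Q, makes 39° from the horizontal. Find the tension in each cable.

ΣF_x = 0: −T_P·cos72° + T_Q·cos39° = 0 → T_Q = 0.397631·T_P.
ΣF_y = 0: T_P·sin72° + T_Q·sin39° = 2.06.
Substitute: T_P·(0.951057 + 0.397631·0.62932) = 2.06 → T_P = 1.71482 ≈ 1.715 kN.
Then T_Q = 0.397631 × 1.71482 = 0.6819 kN.

T_P = 1.715 kN, T_Q = 0.6819 kN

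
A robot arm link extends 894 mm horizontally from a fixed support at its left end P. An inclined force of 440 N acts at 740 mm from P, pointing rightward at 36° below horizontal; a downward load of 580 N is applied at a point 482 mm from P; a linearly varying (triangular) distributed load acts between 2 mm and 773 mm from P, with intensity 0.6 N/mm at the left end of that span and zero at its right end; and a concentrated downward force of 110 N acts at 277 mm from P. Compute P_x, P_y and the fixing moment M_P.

Resultant of the triangular load: ½ × 0.6 × 771 = 231.3 N, acting at 259 mm from P (one-third of the span from the peak).
ΣF_x = 0: P_x + 440·cos36° = 0 → P_x = -356.0 N.
ΣF_y = 0: P_y − 440·sin36° − 580 − ½·0.6·771 − 110 = 0 → P_y = 1180 N.
ΣM about P: M_P − 440·sin36°·740 − 580·482 − (½·0.6·771)·259 − 110·277 = 0 → M_P = 561300 N·mm.

P_x = -356.0 N, P_y = 1180 N, M_P = 561300 N·mm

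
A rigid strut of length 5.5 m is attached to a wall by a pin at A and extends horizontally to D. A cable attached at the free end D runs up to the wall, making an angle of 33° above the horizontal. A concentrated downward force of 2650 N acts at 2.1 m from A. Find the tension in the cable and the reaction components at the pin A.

ΣM about A: T·sin33°·5.5 − 2650·2.1 = 0 → T = 5565/(5.5·0.544639) = 1857.78 ≈ 1858 N.
ΣF_x = 0: A_x − T·cos33° = 0 → A_x = 1857.78 × 0.838671 = 1558 N.
ΣF_y = 0: A_y + T·sin33° − 2650 = 0 → A_y = 2650 − 1857.78 × 0.544639 = 1638 N.

T = 1858 N, A_x = 1558 N, A_y = 1638 N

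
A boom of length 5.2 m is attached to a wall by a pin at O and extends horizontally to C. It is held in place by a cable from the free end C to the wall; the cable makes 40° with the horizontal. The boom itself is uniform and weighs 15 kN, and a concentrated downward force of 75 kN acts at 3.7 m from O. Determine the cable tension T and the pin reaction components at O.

T = 94.69 kN, O_x = 72.54 kN, O_y = 29.13 kN

ΣM about O: T·sin40°·5.2 − 15·2.6 − 75·3.7 = 0 → T = 316.5/(5.2·0.642788) = 94.6897 ≈ 94.69 kN.
ΣF_x = 0: O_x − T·cos40° = 0 → O_x = 94.6897 × 0.766044 = 72.54 kN.
ΣF_y = 0: O_y + T·sin40° − 15 − 75 = 0 → O_y = 90 − 94.6897 × 0.642788 = 29.13 kN.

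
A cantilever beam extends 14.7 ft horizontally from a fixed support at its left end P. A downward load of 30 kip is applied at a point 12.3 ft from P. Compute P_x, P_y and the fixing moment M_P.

P_x = 0, P_y = 30.00 kip, M_P = 369.0 kip·ft

ΣF_x = 0: P_x = 0.
ΣF_y = 0: P_y − 30 = 0 → P_y = 30.00 kip.
ΣM about P: M_P − 30·12.3 = 0 → M_P = 369.0 kip·ft.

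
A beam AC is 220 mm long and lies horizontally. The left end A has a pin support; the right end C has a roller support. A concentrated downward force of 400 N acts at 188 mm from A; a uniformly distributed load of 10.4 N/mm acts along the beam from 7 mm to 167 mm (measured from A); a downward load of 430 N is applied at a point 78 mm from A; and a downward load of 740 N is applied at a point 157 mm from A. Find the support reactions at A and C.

A_x = 0, A_y = 1554 N, C_y = 1680 N

Resultant of the distributed load: 10.4 × 160 = 1664 N at 87 mm from A.
ΣM about A: C_y·220 − 400·188 − (10.4·160)·87 − 430·78 − 740·157 = 0 → C_y = 369688/220 = 1680.4 ≈ 1680 N.
ΣF_y = 0: A_y + 1680.4 − 400 − 10.4·160 − 430 − 740 = 0 → A_y = 1554 N.
ΣF_x = 0: no horizontal applied forces, so A_x = 0.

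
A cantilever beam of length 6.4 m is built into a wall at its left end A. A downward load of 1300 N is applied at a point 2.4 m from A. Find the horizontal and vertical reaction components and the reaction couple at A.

ΣF_x = 0: A_x = 0.
ΣF_y = 0: A_y − 1300 = 0 → A_y = 1300 N.
ΣM about A: M_A − 1300·2.4 = 0 → M_A = 3120 N·m.

A_x = 0, A_y = 1300 N, M_A = 3120 N·m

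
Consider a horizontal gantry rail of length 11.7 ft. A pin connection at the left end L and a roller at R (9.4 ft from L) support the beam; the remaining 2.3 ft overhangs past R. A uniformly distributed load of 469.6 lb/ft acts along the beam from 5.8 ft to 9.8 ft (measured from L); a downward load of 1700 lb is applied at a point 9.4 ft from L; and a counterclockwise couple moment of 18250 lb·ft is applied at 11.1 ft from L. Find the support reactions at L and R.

L_x = 0, L_y = 2261 lb, R_y = 1317 lb

Resultant of the distributed load: 469.6 × 4 = 1878.4 lb at 7.8 ft from L.
ΣM about L: R_y·9.4 − (469.6·4)·7.8 − 1700·9.4 + 18250 = 0 → R_y = 12381.52/9.4 = 1317.18 ≈ 1317 lb.
ΣF_y = 0: L_y + 1317.18 − 469.6·4 − 1700 = 0 → L_y = 2261 lb.
ΣF_x = 0: no horizontal applied forces, so L_x = 0.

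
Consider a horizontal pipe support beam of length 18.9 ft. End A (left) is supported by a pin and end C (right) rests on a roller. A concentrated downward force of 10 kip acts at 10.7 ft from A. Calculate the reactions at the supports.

A_x = 0, A_y = 4.339 kip, C_y = 5.661 kip

Moments about A: C_y·18.9 − 10·10.7 = 0 → C_y = 107/18.9 = 5.66138 ≈ 5.661 kip.
ΣF_y = 0: A_y + 5.66138 − 10 = 0 → A_y = 4.339 kip.
ΣF_x = 0: no horizontal applied forces, so A_x = 0.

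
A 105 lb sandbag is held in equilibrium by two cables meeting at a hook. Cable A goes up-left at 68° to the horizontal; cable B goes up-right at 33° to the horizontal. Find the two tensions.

ΣF_x = 0: −T_A·cos68° + T_B·cos33° = 0 → T_B = 0.446667·T_A.
ΣF_y = 0: T_A·sin68° + T_B·sin33° = 105.
Substitute: T_A·(0.927184 + 0.446667·0.544639) = 105 → T_A = 89.7086 ≈ 89.71 lb.
Then T_B = 0.446667 × 89.7086 = 40.07 lb.

T_A = 89.71 lb, T_B = 40.07 lb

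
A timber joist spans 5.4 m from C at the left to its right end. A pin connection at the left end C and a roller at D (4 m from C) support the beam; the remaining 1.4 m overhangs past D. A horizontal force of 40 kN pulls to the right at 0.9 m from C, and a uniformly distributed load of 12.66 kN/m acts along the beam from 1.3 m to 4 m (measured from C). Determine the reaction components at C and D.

Resultant of the distributed load: 12.66 × 2.7 = 34.182 kN at 2.65 m from C.
ΣM about C: D_y·4 − (12.66·2.7)·2.65 = 0 → D_y = 90.5823/4 = 22.6456 ≈ 22.65 kN.
ΣF_y = 0: C_y + 22.6456 − 12.66·2.7 = 0 → C_y = 11.54 kN.
ΣF_x = 0: C_x + 40 = 0 → C_x = -40.00 kN.

C_x = -40.00 kN, C_y = 11.54 kN, D_y = 22.65 kN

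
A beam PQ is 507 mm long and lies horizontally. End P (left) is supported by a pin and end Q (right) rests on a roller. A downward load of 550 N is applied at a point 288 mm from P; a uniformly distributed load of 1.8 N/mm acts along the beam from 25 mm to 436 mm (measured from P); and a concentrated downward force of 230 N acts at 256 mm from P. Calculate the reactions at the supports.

P_x = 0, P_y = 754.9 N, Q_y = 764.9 N

Resultant of the distributed load: 1.8 × 411 = 739.8 N at 230.5 mm from P.
Taking moments about P: Q_y·507 − 550·288 − (1.8·411)·230.5 − 230·256 = 0 → Q_y = 387803.9/507 = 764.899 ≈ 764.9 N.
ΣF_y = 0: P_y + 764.899 − 550 − 1.8·411 − 230 = 0 → P_y = 754.9 N.
ΣF_x = 0: no horizontal applied forces, so P_x = 0.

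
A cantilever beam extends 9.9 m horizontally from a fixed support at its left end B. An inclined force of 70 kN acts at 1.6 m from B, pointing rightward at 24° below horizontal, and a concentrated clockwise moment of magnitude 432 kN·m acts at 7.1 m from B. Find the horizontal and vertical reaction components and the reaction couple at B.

ΣF_x = 0: B_x + 70·cos24° = 0 → B_x = -63.95 kN.
ΣF_y = 0: B_y − 70·sin24° = 0 → B_y = 28.47 kN.
ΣM about B: M_B − 70·sin24°·1.6 − 432 = 0 → M_B = 477.6 kN·m.

B_x = -63.95 kN, B_y = 28.47 kN, M_B = 477.6 kN·m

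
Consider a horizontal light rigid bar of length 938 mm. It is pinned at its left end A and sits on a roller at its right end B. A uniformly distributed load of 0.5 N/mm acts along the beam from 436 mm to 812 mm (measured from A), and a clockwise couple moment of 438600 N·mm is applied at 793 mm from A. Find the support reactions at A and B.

Resultant of the distributed load: 0.5 × 376 = 188 N at 624 mm from A.
Moments about A: B_y·938 − (0.5·376)·624 − 438600 = 0 → B_y = 555912/938 = 592.657 ≈ 592.7 N.
ΣF_y = 0: A_y + 592.657 − 0.5·376 = 0 → A_y = -404.7 N.
ΣF_x = 0: no horizontal applied forces, so A_x = 0.

A_x = 0, A_y = -404.7 N, B_y = 592.7 N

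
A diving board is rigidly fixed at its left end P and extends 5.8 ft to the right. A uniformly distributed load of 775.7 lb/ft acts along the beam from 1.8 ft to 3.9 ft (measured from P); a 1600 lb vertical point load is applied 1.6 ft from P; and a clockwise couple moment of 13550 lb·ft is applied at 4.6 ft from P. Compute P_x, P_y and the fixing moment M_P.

P_x = 0, P_y = 3229 lb, M_P = 20750 lb·ft

Resultant of the distributed load: 775.7 × 2.1 = 1628.97 lb at 2.85 ft from P.
ΣF_x = 0: P_x = 0.
ΣF_y = 0: P_y − 775.7·2.1 − 1600 = 0 → P_y = 3229 lb.
ΣM about P: M_P − (775.7·2.1)·2.85 − 1600·1.6 − 13550 = 0 → M_P = 20750 lb·ft.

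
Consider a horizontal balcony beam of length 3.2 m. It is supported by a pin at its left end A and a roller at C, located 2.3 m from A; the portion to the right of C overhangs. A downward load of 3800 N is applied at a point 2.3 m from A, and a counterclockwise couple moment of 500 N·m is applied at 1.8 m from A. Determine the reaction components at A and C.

ΣM about A: C_y·2.3 − 3800·2.3 + 500 = 0 → C_y = 8240/2.3 = 3582.61 ≈ 3583 N.
ΣF_y = 0: A_y + 3582.61 − 3800 = 0 → A_y = 217.4 N.
ΣF_x = 0: no horizontal applied forces, so A_x = 0.

A_x = 0, A_y = 217.4 N, C_y = 3583 N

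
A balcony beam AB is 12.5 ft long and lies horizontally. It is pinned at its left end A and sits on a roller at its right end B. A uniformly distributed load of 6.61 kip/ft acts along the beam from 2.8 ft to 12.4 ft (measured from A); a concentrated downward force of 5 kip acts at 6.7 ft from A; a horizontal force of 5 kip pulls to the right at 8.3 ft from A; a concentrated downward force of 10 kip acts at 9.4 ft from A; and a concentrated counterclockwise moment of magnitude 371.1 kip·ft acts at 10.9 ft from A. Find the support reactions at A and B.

A_x = -5.000 kip, A_y = 59.36 kip, B_y = 19.09 kip

Resultant of the distributed load: 6.61 × 9.6 = 63.456 kip at 7.6 ft from A.
Moments about A: B_y·12.5 − (6.61·9.6)·7.6 − 5·6.7 − 10·9.4 + 371.1 = 0 → B_y = 238.6656/12.5 = 19.0932 ≈ 19.09 kip.
ΣF_y = 0: A_y + 19.0932 − 6.61·9.6 − 5 − 10 = 0 → A_y = 59.36 kip.
ΣF_x = 0: A_x + 5 = 0 → A_x = -5.000 kip.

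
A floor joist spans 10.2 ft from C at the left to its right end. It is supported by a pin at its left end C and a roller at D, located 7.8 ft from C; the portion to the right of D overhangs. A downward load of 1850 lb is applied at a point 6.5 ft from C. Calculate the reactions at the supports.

C_x = 0, C_y = 308.3 lb, D_y = 1542 lb

Moments about C: D_y·7.8 − 1850·6.5 = 0 → D_y = 12025/7.8 = 1541.67 ≈ 1542 lb.
ΣF_y = 0: C_y + 1541.67 − 1850 = 0 → C_y = 308.3 lb.
ΣF_x = 0: no horizontal applied forces, so C_x = 0.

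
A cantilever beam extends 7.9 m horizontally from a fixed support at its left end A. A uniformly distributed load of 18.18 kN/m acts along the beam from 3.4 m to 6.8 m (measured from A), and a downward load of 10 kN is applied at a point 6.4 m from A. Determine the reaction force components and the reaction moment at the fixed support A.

Resultant of the distributed load: 18.18 × 3.4 = 61.812 kN at 5.1 m from A.
ΣF_x = 0: A_x = 0.
ΣF_y = 0: A_y − 18.18·3.4 − 10 = 0 → A_y = 71.81 kN.
ΣM about A: M_A − (18.18·3.4)·5.1 − 10·6.4 = 0 → M_A = 379.2 kN·m.

A_x = 0, A_y = 71.81 kN, M_A = 379.2 kN·m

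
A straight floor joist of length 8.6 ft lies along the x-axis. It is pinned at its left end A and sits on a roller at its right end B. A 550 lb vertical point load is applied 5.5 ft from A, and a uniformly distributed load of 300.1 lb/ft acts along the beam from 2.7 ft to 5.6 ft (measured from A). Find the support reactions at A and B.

Resultant of the distributed load: 300.1 × 2.9 = 870.29 lb at 4.15 ft from A.
ΣM about A: B_y·8.6 − 550·5.5 − (300.1·2.9)·4.15 = 0 → B_y = 6636.7035/8.6 = 771.71 ≈ 771.7 lb.
ΣF_y = 0: A_y + 771.71 − 550 − 300.1·2.9 = 0 → A_y = 648.6 lb.
ΣF_x = 0: no horizontal applied forces, so A_x = 0.

A_x = 0, A_y = 648.6 lb, B_y = 771.7 lb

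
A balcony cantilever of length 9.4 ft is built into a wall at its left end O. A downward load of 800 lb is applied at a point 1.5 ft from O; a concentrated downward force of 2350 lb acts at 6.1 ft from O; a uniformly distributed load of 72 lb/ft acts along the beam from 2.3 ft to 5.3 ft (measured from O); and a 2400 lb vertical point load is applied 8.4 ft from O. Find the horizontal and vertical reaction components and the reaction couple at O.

O_x = 0, O_y = 5766 lb, M_O = 36520 lb·ft

Resultant of the distributed load: 72 × 3 = 216 lb at 3.8 ft from O.
ΣF_x = 0: O_x = 0.
ΣF_y = 0: O_y − 800 − 2350 − 72·3 − 2400 = 0 → O_y = 5766 lb.
ΣM about O: M_O − 800·1.5 − 2350·6.1 − (72·3)·3.8 − 2400·8.4 = 0 → M_O = 36520 lb·ft.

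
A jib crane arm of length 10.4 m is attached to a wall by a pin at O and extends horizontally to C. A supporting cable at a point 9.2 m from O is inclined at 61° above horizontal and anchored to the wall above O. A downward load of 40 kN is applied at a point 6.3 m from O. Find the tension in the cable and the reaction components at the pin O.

ΣM about O: T·sin61°·9.2 − 40·6.3 = 0 → T = 252/(9.2·0.87462) = 31.3179 ≈ 31.32 kN.
ΣF_x = 0: O_x − T·cos61° = 0 → O_x = 31.3179 × 0.48481 = 15.18 kN.
ΣF_y = 0: O_y + T·sin61° − 40 = 0 → O_y = 40 − 31.3179 × 0.87462 = 12.61 kN.

T = 31.32 kN, O_x = 15.18 kN, O_y = 12.61 kN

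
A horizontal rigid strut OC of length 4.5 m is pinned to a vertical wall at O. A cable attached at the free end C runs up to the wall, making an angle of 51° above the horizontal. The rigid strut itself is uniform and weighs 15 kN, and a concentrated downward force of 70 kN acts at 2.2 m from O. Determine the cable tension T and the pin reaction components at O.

ΣM about O: T·sin51°·4.5 − 15·2.25 − 70·2.2 = 0 → T = 187.75/(4.5·0.777146) = 53.6865 ≈ 53.69 kN.
ΣF_x = 0: O_x − T·cos51° = 0 → O_x = 53.6865 × 0.62932 = 33.79 kN.
ΣF_y = 0: O_y + T·sin51° − 15 − 70 = 0 → O_y = 85 − 53.6865 × 0.777146 = 43.28 kN.

T = 53.69 kN, O_x = 33.79 kN, O_y = 43.28 kN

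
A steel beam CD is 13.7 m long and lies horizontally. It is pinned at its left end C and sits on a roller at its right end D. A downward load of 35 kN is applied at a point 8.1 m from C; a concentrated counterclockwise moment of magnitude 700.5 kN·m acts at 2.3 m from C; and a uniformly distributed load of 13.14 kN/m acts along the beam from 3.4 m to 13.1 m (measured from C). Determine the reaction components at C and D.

Resultant of the distributed load: 13.14 × 9.7 = 127.458 kN at 8.25 m from C.
Taking moments about C: D_y·13.7 − 35·8.1 + 700.5 − (13.14·9.7)·8.25 = 0 → D_y = 634.5285/13.7 = 46.3159 ≈ 46.32 kN.
ΣF_y = 0: C_y + 46.3159 − 35 − 13.14·9.7 = 0 → C_y = 116.1 kN.
ΣF_x = 0: no horizontal applied forces, so C_x = 0.

C_x = 0, C_y = 116.1 kN, D_y = 46.32 kN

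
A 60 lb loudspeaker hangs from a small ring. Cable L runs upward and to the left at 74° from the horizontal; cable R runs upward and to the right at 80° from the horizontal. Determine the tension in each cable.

ΣF_x = 0: −T_L·cos74° + T_R·cos80° = 0 → T_R = 1.58733·T_L.
ΣF_y = 0: T_L·sin74° + T_R·sin80° = 60.
Substitute: T_L·(0.961262 + 1.58733·0.984808) = 60 → T_L = 23.7673 ≈ 23.77 lb.
Then T_R = 1.58733 × 23.7673 = 37.73 lb.

T_L = 23.77 lb, T_R = 37.73 lb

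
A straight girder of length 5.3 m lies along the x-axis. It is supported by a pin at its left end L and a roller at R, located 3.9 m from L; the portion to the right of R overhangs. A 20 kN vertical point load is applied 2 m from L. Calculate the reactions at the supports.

ΣM about L: R_y·3.9 − 20·2 = 0 → R_y = 40/3.9 = 10.2564 ≈ 10.26 kN.
ΣF_y = 0: L_y + 10.2564 − 20 = 0 → L_y = 9.744 kN.
ΣF_x = 0: no horizontal applied forces, so L_x = 0.

L_x = 0, L_y = 9.744 kN, R_y = 10.26 kN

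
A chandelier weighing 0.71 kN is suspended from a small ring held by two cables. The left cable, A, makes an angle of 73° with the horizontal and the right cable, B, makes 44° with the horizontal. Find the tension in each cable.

ΣF_x = 0: −T_A·cos73° + T_B·cos44° = 0 → T_B = 0.406444·T_A.
ΣF_y = 0: T_A·sin73° + T_B·sin44° = 0.71.
Substitute: T_A·(0.956305 + 0.406444·0.694658) = 0.71 → T_A = 0.573207 ≈ 0.5732 kN.
Then T_B = 0.406444 × 0.573207 = 0.2330 kN.

T_A = 0.5732 kN, T_B = 0.2330 kN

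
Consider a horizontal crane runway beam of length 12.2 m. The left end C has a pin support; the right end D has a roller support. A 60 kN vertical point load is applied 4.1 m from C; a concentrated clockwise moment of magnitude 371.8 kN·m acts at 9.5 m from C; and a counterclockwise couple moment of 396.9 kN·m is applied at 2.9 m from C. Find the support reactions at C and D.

C_x = 0, C_y = 41.89 kN, D_y = 18.11 kN

Taking moments about C: D_y·12.2 − 60·4.1 − 371.8 + 396.9 = 0 → D_y = 220.9/12.2 = 18.1066 ≈ 18.11 kN.
ΣF_y = 0: C_y + 18.1066 − 60 = 0 → C_y = 41.89 kN.
ΣF_x = 0: no horizontal applied forces, so C_x = 0.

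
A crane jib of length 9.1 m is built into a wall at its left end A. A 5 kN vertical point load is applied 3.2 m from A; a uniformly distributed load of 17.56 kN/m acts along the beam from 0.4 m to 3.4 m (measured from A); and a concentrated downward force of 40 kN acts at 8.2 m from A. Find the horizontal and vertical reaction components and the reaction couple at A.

Resultant of the distributed load: 17.56 × 3 = 52.68 kN at 1.9 m from A.
ΣF_x = 0: A_x = 0.
ΣF_y = 0: A_y − 5 − 17.56·3 − 40 = 0 → A_y = 97.68 kN.
ΣM about A: M_A − 5·3.2 − (17.56·3)·1.9 − 40·8.2 = 0 → M_A = 444.1 kN·m.

A_x = 0, A_y = 97.68 kN, M_A = 444.1 kN·m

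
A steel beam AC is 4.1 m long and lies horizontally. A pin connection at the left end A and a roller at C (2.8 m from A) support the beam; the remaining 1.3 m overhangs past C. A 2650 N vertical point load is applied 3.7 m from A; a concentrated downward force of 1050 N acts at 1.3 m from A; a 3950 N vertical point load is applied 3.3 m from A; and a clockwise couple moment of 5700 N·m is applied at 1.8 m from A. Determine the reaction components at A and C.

A_x = 0, A_y = -3030 N, C_y = 10680 N

ΣM about A: C_y·2.8 − 2650·3.7 − 1050·1.3 − 3950·3.3 − 5700 = 0 → C_y = 29905/2.8 = 10680.4 ≈ 10680 N.
ΣF_y = 0: A_y + 10680.4 − 2650 − 1050 − 3950 = 0 → A_y = -3030 N.
ΣF_x = 0: no horizontal applied forces, so A_x = 0.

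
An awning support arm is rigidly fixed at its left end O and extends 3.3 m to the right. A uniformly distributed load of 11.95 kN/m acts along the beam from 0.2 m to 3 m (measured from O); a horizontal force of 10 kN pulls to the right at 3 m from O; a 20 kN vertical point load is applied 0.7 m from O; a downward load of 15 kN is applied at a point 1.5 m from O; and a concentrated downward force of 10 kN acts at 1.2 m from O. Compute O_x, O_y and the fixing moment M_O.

Resultant of the distributed load: 11.95 × 2.8 = 33.46 kN at 1.6 m from O.
ΣF_x = 0: O_x + 10 = 0 → O_x = -10.00 kN.
ΣF_y = 0: O_y − 11.95·2.8 − 20 − 15 − 10 = 0 → O_y = 78.46 kN.
ΣM about O: M_O − (11.95·2.8)·1.6 − 20·0.7 − 15·1.5 − 10·1.2 = 0 → M_O = 102.0 kN·m.

O_x = -10.00 kN, O_y = 78.46 kN, M_O = 102.0 kN·m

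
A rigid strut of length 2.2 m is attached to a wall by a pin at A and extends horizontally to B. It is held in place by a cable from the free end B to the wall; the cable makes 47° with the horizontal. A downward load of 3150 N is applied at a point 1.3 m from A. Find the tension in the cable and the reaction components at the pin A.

T = 2545 N, A_x = 1736 N, A_y = 1289 N

ΣM about A: T·sin47°·2.2 − 3150·1.3 = 0 → T = 4095/(2.2·0.731354) = 2545.09 ≈ 2545 N.
ΣF_x = 0: A_x − T·cos47° = 0 → A_x = 2545.09 × 0.681998 = 1736 N.
ΣF_y = 0: A_y + T·sin47° − 3150 = 0 → A_y = 3150 − 2545.09 × 0.731354 = 1289 N.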